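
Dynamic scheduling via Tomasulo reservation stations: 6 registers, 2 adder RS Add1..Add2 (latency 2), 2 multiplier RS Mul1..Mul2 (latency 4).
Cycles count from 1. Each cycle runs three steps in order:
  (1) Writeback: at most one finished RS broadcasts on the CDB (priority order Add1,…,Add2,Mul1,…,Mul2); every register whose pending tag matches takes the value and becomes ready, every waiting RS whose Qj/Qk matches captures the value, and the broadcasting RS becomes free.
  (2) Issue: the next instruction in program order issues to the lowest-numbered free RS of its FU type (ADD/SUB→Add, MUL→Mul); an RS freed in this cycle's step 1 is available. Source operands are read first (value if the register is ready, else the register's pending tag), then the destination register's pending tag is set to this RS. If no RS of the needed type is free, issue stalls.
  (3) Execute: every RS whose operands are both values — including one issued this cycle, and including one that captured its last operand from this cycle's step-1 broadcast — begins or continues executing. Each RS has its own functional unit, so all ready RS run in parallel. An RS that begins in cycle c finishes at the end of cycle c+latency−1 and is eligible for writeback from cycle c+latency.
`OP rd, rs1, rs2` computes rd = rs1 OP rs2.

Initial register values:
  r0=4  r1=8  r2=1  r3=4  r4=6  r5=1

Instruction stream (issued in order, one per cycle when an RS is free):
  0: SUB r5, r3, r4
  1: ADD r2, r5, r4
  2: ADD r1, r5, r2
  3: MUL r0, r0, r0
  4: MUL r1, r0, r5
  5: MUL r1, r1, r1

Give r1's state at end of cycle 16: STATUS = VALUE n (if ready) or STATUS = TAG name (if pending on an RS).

cycle 1: issue SUB r5<-Add1 // r0:4,r1:8,r2:1,r3:4,r4:6,r5:Add1
cycle 2: issue ADD r2<-Add2 // r0:4,r1:8,r2:Add2,r3:4,r4:6,r5:Add1
cycle 3: CDB Add1=-2; issue ADD r1<-Add1 // r0:4,r1:Add1,r2:Add2,r3:4,r4:6,r5:-2
cycle 4: issue MUL r0<-Mul1 // r0:Mul1,r1:Add1,r2:Add2,r3:4,r4:6,r5:-2
cycle 5: CDB Add2=4; issue MUL r1<-Mul2 // r0:Mul1,r1:Mul2,r2:4,r3:4,r4:6,r5:-2
cycle 6: stall // r0:Mul1,r1:Mul2,r2:4,r3:4,r4:6,r5:-2
cycle 7: CDB Add1=2; stall // r0:Mul1,r1:Mul2,r2:4,r3:4,r4:6,r5:-2
cycle 8: CDB Mul1=16; issue MUL r1<-Mul1 // r0:16,r1:Mul1,r2:4,r3:4,r4:6,r5:-2
cycle 9: - // r0:16,r1:Mul1,r2:4,r3:4,r4:6,r5:-2
cycle 10: - // r0:16,r1:Mul1,r2:4,r3:4,r4:6,r5:-2
cycle 11: - // r0:16,r1:Mul1,r2:4,r3:4,r4:6,r5:-2
cycle 12: CDB Mul2=-32 // r0:16,r1:Mul1,r2:4,r3:4,r4:6,r5:-2
cycle 13: - // r0:16,r1:Mul1,r2:4,r3:4,r4:6,r5:-2
cycle 14: - // r0:16,r1:Mul1,r2:4,r3:4,r4:6,r5:-2
cycle 15: - // r0:16,r1:Mul1,r2:4,r3:4,r4:6,r5:-2
cycle 16: CDB Mul1=1024 // r0:16,r1:1024,r2:4,r3:4,r4:6,r5:-2

STATUS = VALUE 1024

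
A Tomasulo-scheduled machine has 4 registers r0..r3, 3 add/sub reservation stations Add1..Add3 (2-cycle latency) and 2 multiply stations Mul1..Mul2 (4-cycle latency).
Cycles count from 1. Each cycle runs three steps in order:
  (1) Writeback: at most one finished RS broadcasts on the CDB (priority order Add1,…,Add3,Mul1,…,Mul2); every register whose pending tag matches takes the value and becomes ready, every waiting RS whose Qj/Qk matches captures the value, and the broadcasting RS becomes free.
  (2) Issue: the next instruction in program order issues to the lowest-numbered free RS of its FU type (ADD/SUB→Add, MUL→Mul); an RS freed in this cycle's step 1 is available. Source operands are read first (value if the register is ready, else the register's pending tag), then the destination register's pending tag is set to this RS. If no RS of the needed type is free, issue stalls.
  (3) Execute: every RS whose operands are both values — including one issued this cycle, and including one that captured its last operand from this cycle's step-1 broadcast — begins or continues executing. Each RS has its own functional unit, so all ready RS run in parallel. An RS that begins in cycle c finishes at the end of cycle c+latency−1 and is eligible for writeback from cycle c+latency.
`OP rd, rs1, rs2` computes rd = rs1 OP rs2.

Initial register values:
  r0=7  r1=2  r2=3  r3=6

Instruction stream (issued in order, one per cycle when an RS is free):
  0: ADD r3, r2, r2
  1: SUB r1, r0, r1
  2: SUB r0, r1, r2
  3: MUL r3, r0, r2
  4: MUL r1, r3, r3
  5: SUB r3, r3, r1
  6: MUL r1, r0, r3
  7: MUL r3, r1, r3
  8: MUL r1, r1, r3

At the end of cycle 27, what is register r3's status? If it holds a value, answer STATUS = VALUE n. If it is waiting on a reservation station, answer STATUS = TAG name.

STATUS = VALUE 1800

cycle 1: issue ADD r3<-Add1 // r0:7,r1:2,r2:3,r3:Add1
cycle 2: issue SUB r1<-Add2 // r0:7,r1:Add2,r2:3,r3:Add1
cycle 3: CDB Add1=6; issue SUB r0<-Add1 // r0:Add1,r1:Add2,r2:3,r3:6
cycle 4: CDB Add2=5; issue MUL r3<-Mul1 // r0:Add1,r1:5,r2:3,r3:Mul1
cycle 5: issue MUL r1<-Mul2 // r0:Add1,r1:Mul2,r2:3,r3:Mul1
cycle 6: CDB Add1=2; issue SUB r3<-Add1 // r0:2,r1:Mul2,r2:3,r3:Add1
cycle 7: stall // r0:2,r1:Mul2,r2:3,r3:Add1
cycle 8: stall // r0:2,r1:Mul2,r2:3,r3:Add1
cycle 9: stall // r0:2,r1:Mul2,r2:3,r3:Add1
cycle 10: CDB Mul1=6; issue MUL r1<-Mul1 // r0:2,r1:Mul1,r2:3,r3:Add1
cycle 11: stall // r0:2,r1:Mul1,r2:3,r3:Add1
cycle 12: stall // r0:2,r1:Mul1,r2:3,r3:Add1
cycle 13: stall // r0:2,r1:Mul1,r2:3,r3:Add1
cycle 14: CDB Mul2=36; issue MUL r3<-Mul2 // r0:2,r1:Mul1,r2:3,r3:Mul2
cycle 15: stall // r0:2,r1:Mul1,r2:3,r3:Mul2
cycle 16: CDB Add1=-30; stall // r0:2,r1:Mul1,r2:3,r3:Mul2
cycle 17: stall // r0:2,r1:Mul1,r2:3,r3:Mul2
cycle 18: stall // r0:2,r1:Mul1,r2:3,r3:Mul2
cycle 19: stall // r0:2,r1:Mul1,r2:3,r3:Mul2
cycle 20: CDB Mul1=-60; issue MUL r1<-Mul1 // r0:2,r1:Mul1,r2:3,r3:Mul2
cycle 21: - // r0:2,r1:Mul1,r2:3,r3:Mul2
cycle 22: - // r0:2,r1:Mul1,r2:3,r3:Mul2
cycle 23: - // r0:2,r1:Mul1,r2:3,r3:Mul2
cycle 24: CDB Mul2=1800 // r0:2,r1:Mul1,r2:3,r3:1800
cycle 25: - // r0:2,r1:Mul1,r2:3,r3:1800
cycle 26: - // r0:2,r1:Mul1,r2:3,r3:1800
cycle 27: - // r0:2,r1:Mul1,r2:3,r3:1800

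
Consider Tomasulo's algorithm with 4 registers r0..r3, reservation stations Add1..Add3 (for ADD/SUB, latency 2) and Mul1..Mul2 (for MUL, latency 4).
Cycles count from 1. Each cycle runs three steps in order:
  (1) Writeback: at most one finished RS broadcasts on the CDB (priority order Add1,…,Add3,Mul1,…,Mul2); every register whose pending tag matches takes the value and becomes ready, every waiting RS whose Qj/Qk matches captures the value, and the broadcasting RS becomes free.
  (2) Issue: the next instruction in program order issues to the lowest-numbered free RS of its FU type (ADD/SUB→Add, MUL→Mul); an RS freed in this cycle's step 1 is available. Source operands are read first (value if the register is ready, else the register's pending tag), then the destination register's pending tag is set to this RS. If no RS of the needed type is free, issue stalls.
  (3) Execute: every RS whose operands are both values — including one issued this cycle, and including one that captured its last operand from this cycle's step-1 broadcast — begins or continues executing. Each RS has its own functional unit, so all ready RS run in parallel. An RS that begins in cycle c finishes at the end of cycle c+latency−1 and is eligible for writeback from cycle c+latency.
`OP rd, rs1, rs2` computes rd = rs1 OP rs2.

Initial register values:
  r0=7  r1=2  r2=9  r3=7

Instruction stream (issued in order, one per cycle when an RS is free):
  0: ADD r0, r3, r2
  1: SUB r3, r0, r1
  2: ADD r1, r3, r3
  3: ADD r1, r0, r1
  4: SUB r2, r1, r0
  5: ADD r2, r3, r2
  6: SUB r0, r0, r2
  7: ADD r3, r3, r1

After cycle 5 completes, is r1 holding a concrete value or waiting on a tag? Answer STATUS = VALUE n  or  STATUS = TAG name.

STATUS = TAG Add3

cycle 1: issue ADD r0<-Add1 // r0:Add1,r1:2,r2:9,r3:7
cycle 2: issue SUB r3<-Add2 // r0:Add1,r1:2,r2:9,r3:Add2
cycle 3: CDB Add1=16; issue ADD r1<-Add1 // r0:16,r1:Add1,r2:9,r3:Add2
cycle 4: issue ADD r1<-Add3 // r0:16,r1:Add3,r2:9,r3:Add2
cycle 5: CDB Add2=14; issue SUB r2<-Add2 // r0:16,r1:Add3,r2:Add2,r3:14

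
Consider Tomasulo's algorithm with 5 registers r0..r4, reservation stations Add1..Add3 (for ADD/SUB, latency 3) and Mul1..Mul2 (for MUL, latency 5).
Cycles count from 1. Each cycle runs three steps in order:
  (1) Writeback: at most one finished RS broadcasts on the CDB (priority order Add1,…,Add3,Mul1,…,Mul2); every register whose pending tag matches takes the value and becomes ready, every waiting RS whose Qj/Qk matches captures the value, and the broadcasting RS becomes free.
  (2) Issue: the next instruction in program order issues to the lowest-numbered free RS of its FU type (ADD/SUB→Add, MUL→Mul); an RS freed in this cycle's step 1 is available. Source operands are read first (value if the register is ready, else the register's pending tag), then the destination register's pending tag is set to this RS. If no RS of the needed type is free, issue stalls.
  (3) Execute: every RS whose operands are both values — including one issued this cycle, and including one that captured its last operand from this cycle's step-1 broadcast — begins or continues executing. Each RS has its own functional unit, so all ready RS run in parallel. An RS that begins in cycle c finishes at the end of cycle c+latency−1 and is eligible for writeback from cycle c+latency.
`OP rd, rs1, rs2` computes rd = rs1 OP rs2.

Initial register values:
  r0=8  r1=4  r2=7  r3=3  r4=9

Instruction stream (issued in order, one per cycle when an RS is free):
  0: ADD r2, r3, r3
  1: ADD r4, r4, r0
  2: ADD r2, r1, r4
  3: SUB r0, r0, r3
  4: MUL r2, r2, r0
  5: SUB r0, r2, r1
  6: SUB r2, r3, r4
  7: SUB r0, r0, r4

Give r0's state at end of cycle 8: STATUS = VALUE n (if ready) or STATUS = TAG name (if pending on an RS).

cycle 1: issue ADD r2<-Add1 // r0:8,r1:4,r2:Add1,r3:3,r4:9
cycle 2: issue ADD r4<-Add2 // r0:8,r1:4,r2:Add1,r3:3,r4:Add2
cycle 3: issue ADD r2<-Add3 // r0:8,r1:4,r2:Add3,r3:3,r4:Add2
cycle 4: CDB Add1=6; issue SUB r0<-Add1 // r0:Add1,r1:4,r2:Add3,r3:3,r4:Add2
cycle 5: CDB Add2=17; issue MUL r2<-Mul1 // r0:Add1,r1:4,r2:Mul1,r3:3,r4:17
cycle 6: issue SUB r0<-Add2 // r0:Add2,r1:4,r2:Mul1,r3:3,r4:17
cycle 7: CDB Add1=5; issue SUB r2<-Add1 // r0:Add2,r1:4,r2:Add1,r3:3,r4:17
cycle 8: CDB Add3=21; issue SUB r0<-Add3 // r0:Add3,r1:4,r2:Add1,r3:3,r4:17

STATUS = TAG Add3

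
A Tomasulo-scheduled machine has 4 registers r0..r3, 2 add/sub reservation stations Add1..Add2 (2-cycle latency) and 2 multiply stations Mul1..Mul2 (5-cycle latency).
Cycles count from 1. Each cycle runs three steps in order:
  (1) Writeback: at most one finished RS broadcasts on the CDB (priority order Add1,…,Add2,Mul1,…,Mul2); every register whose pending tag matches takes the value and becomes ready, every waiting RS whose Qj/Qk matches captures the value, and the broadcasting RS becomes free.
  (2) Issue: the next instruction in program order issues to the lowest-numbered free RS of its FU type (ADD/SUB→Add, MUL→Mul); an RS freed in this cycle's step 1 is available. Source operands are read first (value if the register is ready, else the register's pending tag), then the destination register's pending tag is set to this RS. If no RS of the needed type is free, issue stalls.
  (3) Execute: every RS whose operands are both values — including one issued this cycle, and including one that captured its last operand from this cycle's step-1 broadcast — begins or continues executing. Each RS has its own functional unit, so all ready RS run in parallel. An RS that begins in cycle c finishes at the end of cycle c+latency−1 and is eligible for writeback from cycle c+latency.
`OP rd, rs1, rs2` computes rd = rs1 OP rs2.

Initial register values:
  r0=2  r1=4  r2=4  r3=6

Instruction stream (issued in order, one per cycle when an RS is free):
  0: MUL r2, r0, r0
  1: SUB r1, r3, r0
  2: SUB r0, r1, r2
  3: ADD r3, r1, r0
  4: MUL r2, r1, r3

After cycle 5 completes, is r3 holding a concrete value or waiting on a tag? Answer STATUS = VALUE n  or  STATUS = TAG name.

  c1: issue MUL r2<-Mul1  regs: r0:2,r1:4,r2:Mul1,r3:6
  c2: issue SUB r1<-Add1  regs: r0:2,r1:Add1,r2:Mul1,r3:6
  c3: issue SUB r0<-Add2  regs: r0:Add2,r1:Add1,r2:Mul1,r3:6
  c4: CDB Add1=4; issue ADD r3<-Add1  regs: r0:Add2,r1:4,r2:Mul1,r3:Add1
  c5: issue MUL r2<-Mul2  regs: r0:Add2,r1:4,r2:Mul2,r3:Add1

STATUS = TAG Add1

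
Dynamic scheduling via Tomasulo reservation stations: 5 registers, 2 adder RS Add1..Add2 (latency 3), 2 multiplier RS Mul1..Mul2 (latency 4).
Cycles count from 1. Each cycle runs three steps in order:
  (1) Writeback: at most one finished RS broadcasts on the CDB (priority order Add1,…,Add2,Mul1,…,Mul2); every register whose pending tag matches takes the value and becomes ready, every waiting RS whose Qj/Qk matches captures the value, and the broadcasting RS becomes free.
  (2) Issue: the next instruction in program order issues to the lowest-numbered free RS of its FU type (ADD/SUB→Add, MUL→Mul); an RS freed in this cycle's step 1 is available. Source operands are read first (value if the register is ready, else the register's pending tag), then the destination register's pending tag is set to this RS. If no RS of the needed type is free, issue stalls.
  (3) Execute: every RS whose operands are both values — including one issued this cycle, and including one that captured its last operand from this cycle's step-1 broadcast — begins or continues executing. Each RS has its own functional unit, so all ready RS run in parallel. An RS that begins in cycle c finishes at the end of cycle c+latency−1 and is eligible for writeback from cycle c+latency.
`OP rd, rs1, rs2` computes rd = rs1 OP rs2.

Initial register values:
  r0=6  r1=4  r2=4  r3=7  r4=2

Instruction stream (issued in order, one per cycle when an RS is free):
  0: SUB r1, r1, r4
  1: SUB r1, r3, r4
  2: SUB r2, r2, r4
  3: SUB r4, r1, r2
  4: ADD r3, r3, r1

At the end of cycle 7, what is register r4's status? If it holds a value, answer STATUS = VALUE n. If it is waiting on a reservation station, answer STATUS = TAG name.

STATUS = TAG Add2

cycle 1: issue SUB r1<-Add1 // r0:6,r1:Add1,r2:4,r3:7,r4:2
cycle 2: issue SUB r1<-Add2 // r0:6,r1:Add2,r2:4,r3:7,r4:2
cycle 3: stall // r0:6,r1:Add2,r2:4,r3:7,r4:2
cycle 4: CDB Add1=2; issue SUB r2<-Add1 // r0:6,r1:Add2,r2:Add1,r3:7,r4:2
cycle 5: CDB Add2=5; issue SUB r4<-Add2 // r0:6,r1:5,r2:Add1,r3:7,r4:Add2
cycle 6: stall // r0:6,r1:5,r2:Add1,r3:7,r4:Add2
cycle 7: CDB Add1=2; issue ADD r3<-Add1 // r0:6,r1:5,r2:2,r3:Add1,r4:Add2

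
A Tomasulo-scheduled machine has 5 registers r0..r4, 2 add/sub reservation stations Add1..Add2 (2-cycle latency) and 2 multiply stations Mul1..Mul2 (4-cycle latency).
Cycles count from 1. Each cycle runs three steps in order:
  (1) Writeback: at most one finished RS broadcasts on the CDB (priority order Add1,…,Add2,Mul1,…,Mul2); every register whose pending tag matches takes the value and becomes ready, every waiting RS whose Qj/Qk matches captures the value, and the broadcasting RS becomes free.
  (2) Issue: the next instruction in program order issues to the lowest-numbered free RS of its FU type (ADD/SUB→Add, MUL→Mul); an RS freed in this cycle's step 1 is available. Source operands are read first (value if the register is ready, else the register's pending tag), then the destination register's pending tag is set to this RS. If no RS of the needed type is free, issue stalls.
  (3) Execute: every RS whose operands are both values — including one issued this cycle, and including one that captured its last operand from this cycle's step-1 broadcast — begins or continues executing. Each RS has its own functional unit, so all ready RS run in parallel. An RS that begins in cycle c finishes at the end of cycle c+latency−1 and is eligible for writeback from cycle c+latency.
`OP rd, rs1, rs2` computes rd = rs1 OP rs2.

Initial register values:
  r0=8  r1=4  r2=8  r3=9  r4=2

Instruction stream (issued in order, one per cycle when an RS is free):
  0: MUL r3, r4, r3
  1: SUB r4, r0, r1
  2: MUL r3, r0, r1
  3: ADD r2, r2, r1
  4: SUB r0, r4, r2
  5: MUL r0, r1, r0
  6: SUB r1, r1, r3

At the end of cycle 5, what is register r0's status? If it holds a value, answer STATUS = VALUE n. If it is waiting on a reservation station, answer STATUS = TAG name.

STATUS = TAG Add2

  c1: issue MUL r3<-Mul1  regs: r0:8,r1:4,r2:8,r3:Mul1,r4:2
  c2: issue SUB r4<-Add1  regs: r0:8,r1:4,r2:8,r3:Mul1,r4:Add1
  c3: issue MUL r3<-Mul2  regs: r0:8,r1:4,r2:8,r3:Mul2,r4:Add1
  c4: CDB Add1=4; issue ADD r2<-Add1  regs: r0:8,r1:4,r2:Add1,r3:Mul2,r4:4
  c5: CDB Mul1=18; issue SUB r0<-Add2  regs: r0:Add2,r1:4,r2:Add1,r3:Mul2,r4:4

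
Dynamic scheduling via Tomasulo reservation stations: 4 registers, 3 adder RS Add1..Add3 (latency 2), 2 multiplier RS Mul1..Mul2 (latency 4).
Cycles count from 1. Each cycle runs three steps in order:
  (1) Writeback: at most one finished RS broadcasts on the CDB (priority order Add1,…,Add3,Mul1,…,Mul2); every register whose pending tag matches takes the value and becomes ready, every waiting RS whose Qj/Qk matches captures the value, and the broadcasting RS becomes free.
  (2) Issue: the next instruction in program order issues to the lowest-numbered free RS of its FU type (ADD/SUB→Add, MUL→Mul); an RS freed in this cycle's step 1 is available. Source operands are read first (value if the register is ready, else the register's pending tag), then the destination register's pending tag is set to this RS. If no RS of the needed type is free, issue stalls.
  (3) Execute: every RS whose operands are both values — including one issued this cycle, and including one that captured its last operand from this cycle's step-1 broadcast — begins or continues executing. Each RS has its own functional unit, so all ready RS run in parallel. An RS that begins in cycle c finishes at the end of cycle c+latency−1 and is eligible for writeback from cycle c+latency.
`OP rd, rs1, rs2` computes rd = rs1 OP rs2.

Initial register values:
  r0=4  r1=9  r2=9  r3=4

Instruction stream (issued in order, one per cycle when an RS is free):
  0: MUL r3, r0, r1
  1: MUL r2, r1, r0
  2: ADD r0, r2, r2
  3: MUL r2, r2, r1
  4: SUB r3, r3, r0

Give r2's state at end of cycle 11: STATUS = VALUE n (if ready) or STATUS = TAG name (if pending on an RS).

  c1: issue MUL r3<-Mul1  regs: r0:4,r1:9,r2:9,r3:Mul1
  c2: issue MUL r2<-Mul2  regs: r0:4,r1:9,r2:Mul2,r3:Mul1
  c3: issue ADD r0<-Add1  regs: r0:Add1,r1:9,r2:Mul2,r3:Mul1
  c4: stall  regs: r0:Add1,r1:9,r2:Mul2,r3:Mul1
  c5: CDB Mul1=36; issue MUL r2<-Mul1  regs: r0:Add1,r1:9,r2:Mul1,r3:36
  c6: CDB Mul2=36; issue SUB r3<-Add2  regs: r0:Add1,r1:9,r2:Mul1,r3:Add2
  c7: -  regs: r0:Add1,r1:9,r2:Mul1,r3:Add2
  c8: CDB Add1=72  regs: r0:72,r1:9,r2:Mul1,r3:Add2
  c9: -  regs: r0:72,r1:9,r2:Mul1,r3:Add2
  c10: CDB Add2=-36  regs: r0:72,r1:9,r2:Mul1,r3:-36
  c11: CDB Mul1=324  regs: r0:72,r1:9,r2:324,r3:-36

STATUS = VALUE 324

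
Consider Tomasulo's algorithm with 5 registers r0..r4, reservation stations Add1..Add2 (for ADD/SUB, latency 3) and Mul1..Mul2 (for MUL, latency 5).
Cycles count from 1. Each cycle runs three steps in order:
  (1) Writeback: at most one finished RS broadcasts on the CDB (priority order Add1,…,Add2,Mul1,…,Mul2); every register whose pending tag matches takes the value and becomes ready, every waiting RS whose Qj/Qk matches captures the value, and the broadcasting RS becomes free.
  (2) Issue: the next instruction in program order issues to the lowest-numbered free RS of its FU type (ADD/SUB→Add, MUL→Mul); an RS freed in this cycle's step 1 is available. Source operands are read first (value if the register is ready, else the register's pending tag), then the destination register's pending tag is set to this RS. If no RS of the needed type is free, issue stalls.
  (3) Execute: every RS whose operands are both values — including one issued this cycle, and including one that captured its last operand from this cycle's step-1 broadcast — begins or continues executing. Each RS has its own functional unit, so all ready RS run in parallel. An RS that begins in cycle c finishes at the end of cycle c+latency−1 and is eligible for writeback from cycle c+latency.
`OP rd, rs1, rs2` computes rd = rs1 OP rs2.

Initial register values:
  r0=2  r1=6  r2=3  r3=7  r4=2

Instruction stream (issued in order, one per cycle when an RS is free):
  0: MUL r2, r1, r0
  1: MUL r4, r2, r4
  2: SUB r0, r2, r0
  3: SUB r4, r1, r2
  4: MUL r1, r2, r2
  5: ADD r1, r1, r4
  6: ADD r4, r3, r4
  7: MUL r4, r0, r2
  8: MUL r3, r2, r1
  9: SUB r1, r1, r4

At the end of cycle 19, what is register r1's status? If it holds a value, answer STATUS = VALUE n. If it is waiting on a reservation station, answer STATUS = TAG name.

STATUS = VALUE 18

cycle 1: issue MUL r2<-Mul1 // r0:2,r1:6,r2:Mul1,r3:7,r4:2
cycle 2: issue MUL r4<-Mul2 // r0:2,r1:6,r2:Mul1,r3:7,r4:Mul2
cycle 3: issue SUB r0<-Add1 // r0:Add1,r1:6,r2:Mul1,r3:7,r4:Mul2
cycle 4: issue SUB r4<-Add2 // r0:Add1,r1:6,r2:Mul1,r3:7,r4:Add2
cycle 5: stall // r0:Add1,r1:6,r2:Mul1,r3:7,r4:Add2
cycle 6: CDB Mul1=12; issue MUL r1<-Mul1 // r0:Add1,r1:Mul1,r2:12,r3:7,r4:Add2
cycle 7: stall // r0:Add1,r1:Mul1,r2:12,r3:7,r4:Add2
cycle 8: stall // r0:Add1,r1:Mul1,r2:12,r3:7,r4:Add2
cycle 9: CDB Add1=10; issue ADD r1<-Add1 // r0:10,r1:Add1,r2:12,r3:7,r4:Add2
cycle 10: CDB Add2=-6; issue ADD r4<-Add2 // r0:10,r1:Add1,r2:12,r3:7,r4:Add2
cycle 11: CDB Mul1=144; issue MUL r4<-Mul1 // r0:10,r1:Add1,r2:12,r3:7,r4:Mul1
cycle 12: CDB Mul2=24; issue MUL r3<-Mul2 // r0:10,r1:Add1,r2:12,r3:Mul2,r4:Mul1
cycle 13: CDB Add2=1; issue SUB r1<-Add2 // r0:10,r1:Add2,r2:12,r3:Mul2,r4:Mul1
cycle 14: CDB Add1=138 // r0:10,r1:Add2,r2:12,r3:Mul2,r4:Mul1
cycle 15: - // r0:10,r1:Add2,r2:12,r3:Mul2,r4:Mul1
cycle 16: CDB Mul1=120 // r0:10,r1:Add2,r2:12,r3:Mul2,r4:120
cycle 17: - // r0:10,r1:Add2,r2:12,r3:Mul2,r4:120
cycle 18: - // r0:10,r1:Add2,r2:12,r3:Mul2,r4:120
cycle 19: CDB Add2=18 // r0:10,r1:18,r2:12,r3:Mul2,r4:120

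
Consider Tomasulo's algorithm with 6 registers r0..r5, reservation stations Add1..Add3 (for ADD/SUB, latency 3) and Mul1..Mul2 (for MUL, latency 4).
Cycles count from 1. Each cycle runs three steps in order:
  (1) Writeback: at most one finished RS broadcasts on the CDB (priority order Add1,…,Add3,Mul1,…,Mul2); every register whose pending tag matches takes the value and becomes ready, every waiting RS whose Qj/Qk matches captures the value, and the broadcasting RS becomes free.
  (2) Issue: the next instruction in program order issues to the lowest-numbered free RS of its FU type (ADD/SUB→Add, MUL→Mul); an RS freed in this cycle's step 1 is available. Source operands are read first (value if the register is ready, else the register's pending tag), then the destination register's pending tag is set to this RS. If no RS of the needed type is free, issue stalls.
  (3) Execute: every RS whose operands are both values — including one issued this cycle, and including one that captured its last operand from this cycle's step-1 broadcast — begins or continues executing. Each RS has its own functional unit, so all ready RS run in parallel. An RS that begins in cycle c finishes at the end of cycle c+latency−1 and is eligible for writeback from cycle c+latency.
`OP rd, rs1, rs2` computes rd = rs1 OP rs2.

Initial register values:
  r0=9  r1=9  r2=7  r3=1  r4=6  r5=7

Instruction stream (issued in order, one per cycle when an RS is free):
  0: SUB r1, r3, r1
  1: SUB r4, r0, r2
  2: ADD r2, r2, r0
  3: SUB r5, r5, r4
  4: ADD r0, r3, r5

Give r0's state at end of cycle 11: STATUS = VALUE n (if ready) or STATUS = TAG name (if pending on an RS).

  c1: issue SUB r1<-Add1  regs: r0:9,r1:Add1,r2:7,r3:1,r4:6,r5:7
  c2: issue SUB r4<-Add2  regs: r0:9,r1:Add1,r2:7,r3:1,r4:Add2,r5:7
  c3: issue ADD r2<-Add3  regs: r0:9,r1:Add1,r2:Add3,r3:1,r4:Add2,r5:7
  c4: CDB Add1=-8; issue SUB r5<-Add1  regs: r0:9,r1:-8,r2:Add3,r3:1,r4:Add2,r5:Add1
  c5: CDB Add2=2; issue ADD r0<-Add2  regs: r0:Add2,r1:-8,r2:Add3,r3:1,r4:2,r5:Add1
  c6: CDB Add3=16  regs: r0:Add2,r1:-8,r2:16,r3:1,r4:2,r5:Add1
  c7: -  regs: r0:Add2,r1:-8,r2:16,r3:1,r4:2,r5:Add1
  c8: CDB Add1=5  regs: r0:Add2,r1:-8,r2:16,r3:1,r4:2,r5:5
  c9: -  regs: r0:Add2,r1:-8,r2:16,r3:1,r4:2,r5:5
  c10: -  regs: r0:Add2,r1:-8,r2:16,r3:1,r4:2,r5:5
  c11: CDB Add2=6  regs: r0:6,r1:-8,r2:16,r3:1,r4:2,r5:5

STATUS = VALUE 6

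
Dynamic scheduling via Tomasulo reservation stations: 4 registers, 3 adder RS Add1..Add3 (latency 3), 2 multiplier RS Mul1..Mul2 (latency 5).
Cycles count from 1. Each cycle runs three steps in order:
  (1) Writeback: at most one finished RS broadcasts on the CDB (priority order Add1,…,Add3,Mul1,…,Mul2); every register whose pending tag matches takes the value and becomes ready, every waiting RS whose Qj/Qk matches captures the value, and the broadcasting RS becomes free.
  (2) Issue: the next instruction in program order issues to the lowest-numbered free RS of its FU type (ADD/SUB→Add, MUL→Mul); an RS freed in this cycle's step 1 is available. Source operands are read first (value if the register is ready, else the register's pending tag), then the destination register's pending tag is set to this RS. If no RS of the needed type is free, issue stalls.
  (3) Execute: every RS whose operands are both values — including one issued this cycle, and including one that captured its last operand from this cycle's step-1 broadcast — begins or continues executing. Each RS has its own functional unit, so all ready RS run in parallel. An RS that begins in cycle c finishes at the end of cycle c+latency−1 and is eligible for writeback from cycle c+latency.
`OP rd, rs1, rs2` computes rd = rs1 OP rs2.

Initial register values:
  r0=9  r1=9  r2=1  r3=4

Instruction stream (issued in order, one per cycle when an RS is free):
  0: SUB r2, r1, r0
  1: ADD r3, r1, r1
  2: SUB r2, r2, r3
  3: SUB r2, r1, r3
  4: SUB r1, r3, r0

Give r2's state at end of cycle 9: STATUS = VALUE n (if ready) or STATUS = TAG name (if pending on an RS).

STATUS = VALUE -9

  c1: issue SUB r2<-Add1  regs: r0:9,r1:9,r2:Add1,r3:4
  c2: issue ADD r3<-Add2  regs: r0:9,r1:9,r2:Add1,r3:Add2
  c3: issue SUB r2<-Add3  regs: r0:9,r1:9,r2:Add3,r3:Add2
  c4: CDB Add1=0; issue SUB r2<-Add1  regs: r0:9,r1:9,r2:Add1,r3:Add2
  c5: CDB Add2=18; issue SUB r1<-Add2  regs: r0:9,r1:Add2,r2:Add1,r3:18
  c6: -  regs: r0:9,r1:Add2,r2:Add1,r3:18
  c7: -  regs: r0:9,r1:Add2,r2:Add1,r3:18
  c8: CDB Add1=-9  regs: r0:9,r1:Add2,r2:-9,r3:18
  c9: CDB Add2=9  regs: r0:9,r1:9,r2:-9,r3:18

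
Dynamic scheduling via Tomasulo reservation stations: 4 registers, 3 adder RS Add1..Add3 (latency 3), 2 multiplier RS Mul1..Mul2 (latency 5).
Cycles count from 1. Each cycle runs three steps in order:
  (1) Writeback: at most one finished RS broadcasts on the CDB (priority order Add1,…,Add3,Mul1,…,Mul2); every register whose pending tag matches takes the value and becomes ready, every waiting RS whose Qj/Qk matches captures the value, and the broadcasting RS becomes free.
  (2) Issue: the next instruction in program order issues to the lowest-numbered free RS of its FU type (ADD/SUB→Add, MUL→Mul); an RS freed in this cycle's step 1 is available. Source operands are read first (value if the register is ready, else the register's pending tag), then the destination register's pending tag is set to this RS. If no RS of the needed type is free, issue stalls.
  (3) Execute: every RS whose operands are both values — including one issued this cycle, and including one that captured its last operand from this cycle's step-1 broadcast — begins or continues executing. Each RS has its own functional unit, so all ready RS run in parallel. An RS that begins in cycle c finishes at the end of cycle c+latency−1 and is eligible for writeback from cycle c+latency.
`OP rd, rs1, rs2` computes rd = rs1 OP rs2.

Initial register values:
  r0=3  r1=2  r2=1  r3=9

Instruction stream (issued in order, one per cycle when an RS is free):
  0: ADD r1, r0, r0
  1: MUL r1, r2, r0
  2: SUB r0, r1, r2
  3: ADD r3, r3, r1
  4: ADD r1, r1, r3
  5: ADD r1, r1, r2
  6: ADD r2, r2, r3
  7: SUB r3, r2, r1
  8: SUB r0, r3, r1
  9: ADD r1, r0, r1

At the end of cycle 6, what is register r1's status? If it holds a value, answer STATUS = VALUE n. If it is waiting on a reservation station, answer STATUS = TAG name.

STATUS = TAG Add3

  c1: issue ADD r1<-Add1  regs: r0:3,r1:Add1,r2:1,r3:9
  c2: issue MUL r1<-Mul1  regs: r0:3,r1:Mul1,r2:1,r3:9
  c3: issue SUB r0<-Add2  regs: r0:Add2,r1:Mul1,r2:1,r3:9
  c4: CDB Add1=6; issue ADD r3<-Add1  regs: r0:Add2,r1:Mul1,r2:1,r3:Add1
  c5: issue ADD r1<-Add3  regs: r0:Add2,r1:Add3,r2:1,r3:Add1
  c6: stall  regs: r0:Add2,r1:Add3,r2:1,r3:Add1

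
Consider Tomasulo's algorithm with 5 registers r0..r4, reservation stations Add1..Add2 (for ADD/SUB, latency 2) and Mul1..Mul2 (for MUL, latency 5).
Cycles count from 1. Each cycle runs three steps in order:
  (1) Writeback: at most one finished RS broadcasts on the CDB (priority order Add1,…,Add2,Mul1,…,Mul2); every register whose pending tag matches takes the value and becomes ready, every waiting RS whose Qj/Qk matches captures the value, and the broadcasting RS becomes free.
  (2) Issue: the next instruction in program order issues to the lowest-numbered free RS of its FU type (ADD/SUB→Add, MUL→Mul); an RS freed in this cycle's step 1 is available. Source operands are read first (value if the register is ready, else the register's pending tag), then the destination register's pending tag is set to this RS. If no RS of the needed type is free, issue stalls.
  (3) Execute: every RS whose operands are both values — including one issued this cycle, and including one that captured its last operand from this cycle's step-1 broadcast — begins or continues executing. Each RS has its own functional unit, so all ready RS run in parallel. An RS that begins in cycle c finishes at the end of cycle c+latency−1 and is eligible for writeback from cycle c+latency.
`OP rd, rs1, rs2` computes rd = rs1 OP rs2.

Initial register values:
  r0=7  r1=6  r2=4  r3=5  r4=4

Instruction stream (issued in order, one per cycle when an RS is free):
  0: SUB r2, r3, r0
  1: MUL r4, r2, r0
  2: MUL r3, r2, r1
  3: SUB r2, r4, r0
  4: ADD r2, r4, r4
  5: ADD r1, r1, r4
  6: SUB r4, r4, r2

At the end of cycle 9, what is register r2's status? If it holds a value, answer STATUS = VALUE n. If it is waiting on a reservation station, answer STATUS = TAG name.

cycle 1: issue SUB r2<-Add1 // r0:7,r1:6,r2:Add1,r3:5,r4:4
cycle 2: issue MUL r4<-Mul1 // r0:7,r1:6,r2:Add1,r3:5,r4:Mul1
cycle 3: CDB Add1=-2; issue MUL r3<-Mul2 // r0:7,r1:6,r2:-2,r3:Mul2,r4:Mul1
cycle 4: issue SUB r2<-Add1 // r0:7,r1:6,r2:Add1,r3:Mul2,r4:Mul1
cycle 5: issue ADD r2<-Add2 // r0:7,r1:6,r2:Add2,r3:Mul2,r4:Mul1
cycle 6: stall // r0:7,r1:6,r2:Add2,r3:Mul2,r4:Mul1
cycle 7: stall // r0:7,r1:6,r2:Add2,r3:Mul2,r4:Mul1
cycle 8: CDB Mul1=-14; stall // r0:7,r1:6,r2:Add2,r3:Mul2,r4:-14
cycle 9: CDB Mul2=-12; stall // r0:7,r1:6,r2:Add2,r3:-12,r4:-14

STATUS = TAG Add2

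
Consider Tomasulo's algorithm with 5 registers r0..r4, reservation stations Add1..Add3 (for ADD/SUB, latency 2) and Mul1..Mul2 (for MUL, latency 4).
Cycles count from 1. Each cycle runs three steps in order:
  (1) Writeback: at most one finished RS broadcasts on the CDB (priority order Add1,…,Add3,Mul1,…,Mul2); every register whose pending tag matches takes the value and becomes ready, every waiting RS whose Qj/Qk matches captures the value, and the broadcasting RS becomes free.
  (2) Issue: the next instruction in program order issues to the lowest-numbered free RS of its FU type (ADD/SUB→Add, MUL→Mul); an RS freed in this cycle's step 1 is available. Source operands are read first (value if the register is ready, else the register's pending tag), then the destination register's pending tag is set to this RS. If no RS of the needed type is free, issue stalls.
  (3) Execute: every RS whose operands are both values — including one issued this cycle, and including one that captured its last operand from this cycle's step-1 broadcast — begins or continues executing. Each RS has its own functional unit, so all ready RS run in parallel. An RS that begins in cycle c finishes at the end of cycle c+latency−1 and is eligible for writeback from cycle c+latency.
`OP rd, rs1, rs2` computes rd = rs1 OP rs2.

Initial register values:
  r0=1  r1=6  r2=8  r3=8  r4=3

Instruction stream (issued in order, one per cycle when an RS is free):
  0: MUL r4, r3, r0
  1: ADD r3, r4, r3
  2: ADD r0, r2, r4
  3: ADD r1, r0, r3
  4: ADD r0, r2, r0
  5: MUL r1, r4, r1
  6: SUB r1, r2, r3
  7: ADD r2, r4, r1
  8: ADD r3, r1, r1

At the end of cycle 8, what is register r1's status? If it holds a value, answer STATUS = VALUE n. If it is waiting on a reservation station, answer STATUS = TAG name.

STATUS = TAG Mul1

  c1: issue MUL r4<-Mul1  regs: r0:1,r1:6,r2:8,r3:8,r4:Mul1
  c2: issue ADD r3<-Add1  regs: r0:1,r1:6,r2:8,r3:Add1,r4:Mul1
  c3: issue ADD r0<-Add2  regs: r0:Add2,r1:6,r2:8,r3:Add1,r4:Mul1
  c4: issue ADD r1<-Add3  regs: r0:Add2,r1:Add3,r2:8,r3:Add1,r4:Mul1
  c5: CDB Mul1=8; stall  regs: r0:Add2,r1:Add3,r2:8,r3:Add1,r4:8
  c6: stall  regs: r0:Add2,r1:Add3,r2:8,r3:Add1,r4:8
  c7: CDB Add1=16; issue ADD r0<-Add1  regs: r0:Add1,r1:Add3,r2:8,r3:16,r4:8
  c8: CDB Add2=16; issue MUL r1<-Mul1  regs: r0:Add1,r1:Mul1,r2:8,r3:16,r4:8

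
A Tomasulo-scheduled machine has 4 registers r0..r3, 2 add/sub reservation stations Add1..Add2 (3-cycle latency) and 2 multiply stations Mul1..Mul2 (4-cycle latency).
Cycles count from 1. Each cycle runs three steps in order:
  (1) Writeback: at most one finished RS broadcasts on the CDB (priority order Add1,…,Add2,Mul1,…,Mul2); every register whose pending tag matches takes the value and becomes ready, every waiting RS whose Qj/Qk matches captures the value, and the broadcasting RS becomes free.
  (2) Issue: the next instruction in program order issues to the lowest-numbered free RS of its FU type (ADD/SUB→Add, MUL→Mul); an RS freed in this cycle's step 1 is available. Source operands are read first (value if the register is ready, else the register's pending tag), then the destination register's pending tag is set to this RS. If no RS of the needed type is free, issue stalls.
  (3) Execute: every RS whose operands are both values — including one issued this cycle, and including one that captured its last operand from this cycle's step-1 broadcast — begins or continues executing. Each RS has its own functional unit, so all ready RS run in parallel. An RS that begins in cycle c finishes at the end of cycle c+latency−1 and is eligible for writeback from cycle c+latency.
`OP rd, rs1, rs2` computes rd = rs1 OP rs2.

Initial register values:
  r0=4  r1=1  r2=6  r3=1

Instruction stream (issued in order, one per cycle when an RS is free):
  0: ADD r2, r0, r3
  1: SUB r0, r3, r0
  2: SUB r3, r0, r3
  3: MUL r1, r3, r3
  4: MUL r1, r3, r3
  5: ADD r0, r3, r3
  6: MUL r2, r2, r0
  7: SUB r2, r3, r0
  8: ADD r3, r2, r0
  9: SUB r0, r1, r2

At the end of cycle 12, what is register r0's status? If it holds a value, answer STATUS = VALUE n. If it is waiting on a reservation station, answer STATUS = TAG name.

cycle 1: issue ADD r2<-Add1 // r0:4,r1:1,r2:Add1,r3:1
cycle 2: issue SUB r0<-Add2 // r0:Add2,r1:1,r2:Add1,r3:1
cycle 3: stall // r0:Add2,r1:1,r2:Add1,r3:1
cycle 4: CDB Add1=5; issue SUB r3<-Add1 // r0:Add2,r1:1,r2:5,r3:Add1
cycle 5: CDB Add2=-3; issue MUL r1<-Mul1 // r0:-3,r1:Mul1,r2:5,r3:Add1
cycle 6: issue MUL r1<-Mul2 // r0:-3,r1:Mul2,r2:5,r3:Add1
cycle 7: issue ADD r0<-Add2 // r0:Add2,r1:Mul2,r2:5,r3:Add1
cycle 8: CDB Add1=-4; stall // r0:Add2,r1:Mul2,r2:5,r3:-4
cycle 9: stall // r0:Add2,r1:Mul2,r2:5,r3:-4
cycle 10: stall // r0:Add2,r1:Mul2,r2:5,r3:-4
cycle 11: CDB Add2=-8; stall // r0:-8,r1:Mul2,r2:5,r3:-4
cycle 12: CDB Mul1=16; issue MUL r2<-Mul1 // r0:-8,r1:Mul2,r2:Mul1,r3:-4

STATUS = VALUE -8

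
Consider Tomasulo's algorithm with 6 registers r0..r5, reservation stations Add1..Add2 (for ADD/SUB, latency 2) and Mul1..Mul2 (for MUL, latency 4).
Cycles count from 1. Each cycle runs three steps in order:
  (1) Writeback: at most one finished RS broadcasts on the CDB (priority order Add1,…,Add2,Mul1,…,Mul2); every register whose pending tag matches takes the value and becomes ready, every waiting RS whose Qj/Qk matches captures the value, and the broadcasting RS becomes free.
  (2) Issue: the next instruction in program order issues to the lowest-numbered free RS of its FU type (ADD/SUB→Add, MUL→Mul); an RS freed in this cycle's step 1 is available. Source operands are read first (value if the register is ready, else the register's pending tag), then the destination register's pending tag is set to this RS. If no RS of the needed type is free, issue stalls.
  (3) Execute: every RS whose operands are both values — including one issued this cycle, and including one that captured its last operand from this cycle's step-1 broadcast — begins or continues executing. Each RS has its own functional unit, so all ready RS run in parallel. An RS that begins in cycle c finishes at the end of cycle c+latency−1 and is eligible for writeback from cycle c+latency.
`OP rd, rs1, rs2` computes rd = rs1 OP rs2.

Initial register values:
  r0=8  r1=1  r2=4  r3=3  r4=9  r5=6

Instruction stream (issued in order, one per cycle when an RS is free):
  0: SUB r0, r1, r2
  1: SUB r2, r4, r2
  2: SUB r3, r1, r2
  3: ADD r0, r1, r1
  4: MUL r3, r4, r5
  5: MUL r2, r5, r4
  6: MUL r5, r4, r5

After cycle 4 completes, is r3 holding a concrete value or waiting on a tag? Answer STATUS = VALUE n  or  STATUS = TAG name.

  c1: issue SUB r0<-Add1  regs: r0:Add1,r1:1,r2:4,r3:3,r4:9,r5:6
  c2: issue SUB r2<-Add2  regs: r0:Add1,r1:1,r2:Add2,r3:3,r4:9,r5:6
  c3: CDB Add1=-3; issue SUB r3<-Add1  regs: r0:-3,r1:1,r2:Add2,r3:Add1,r4:9,r5:6
  c4: CDB Add2=5; issue ADD r0<-Add2  regs: r0:Add2,r1:1,r2:5,r3:Add1,r4:9,r5:6

STATUS = TAG Add1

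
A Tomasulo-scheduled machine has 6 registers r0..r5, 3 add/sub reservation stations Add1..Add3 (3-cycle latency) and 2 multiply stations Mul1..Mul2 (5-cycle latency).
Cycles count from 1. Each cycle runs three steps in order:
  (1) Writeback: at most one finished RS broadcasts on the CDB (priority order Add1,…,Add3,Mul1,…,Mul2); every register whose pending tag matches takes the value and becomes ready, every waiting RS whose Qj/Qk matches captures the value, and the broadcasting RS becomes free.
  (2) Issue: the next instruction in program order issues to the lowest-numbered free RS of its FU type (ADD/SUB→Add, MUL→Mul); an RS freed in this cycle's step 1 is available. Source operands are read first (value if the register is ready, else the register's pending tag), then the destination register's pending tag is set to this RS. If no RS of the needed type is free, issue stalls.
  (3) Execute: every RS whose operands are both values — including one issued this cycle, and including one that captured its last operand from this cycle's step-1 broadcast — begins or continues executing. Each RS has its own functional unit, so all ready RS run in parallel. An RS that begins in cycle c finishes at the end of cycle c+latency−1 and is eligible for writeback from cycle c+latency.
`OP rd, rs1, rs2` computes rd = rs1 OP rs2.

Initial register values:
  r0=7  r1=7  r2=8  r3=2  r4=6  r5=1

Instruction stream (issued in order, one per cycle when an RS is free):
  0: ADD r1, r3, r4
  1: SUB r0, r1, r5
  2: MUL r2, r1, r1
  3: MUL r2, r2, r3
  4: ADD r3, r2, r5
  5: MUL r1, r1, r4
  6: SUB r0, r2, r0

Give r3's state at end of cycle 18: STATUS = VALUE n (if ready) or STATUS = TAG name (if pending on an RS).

STATUS = VALUE 129

c1: issue ADD r1<-Add1 | r0:7,r1:Add1,r2:8,r3:2,r4:6,r5:1
c2: issue SUB r0<-Add2 | r0:Add2,r1:Add1,r2:8,r3:2,r4:6,r5:1
c3: issue MUL r2<-Mul1 | r0:Add2,r1:Add1,r2:Mul1,r3:2,r4:6,r5:1
c4: CDB Add1=8; issue MUL r2<-Mul2 | r0:Add2,r1:8,r2:Mul2,r3:2,r4:6,r5:1
c5: issue ADD r3<-Add1 | r0:Add2,r1:8,r2:Mul2,r3:Add1,r4:6,r5:1
c6: stall | r0:Add2,r1:8,r2:Mul2,r3:Add1,r4:6,r5:1
c7: CDB Add2=7; stall | r0:7,r1:8,r2:Mul2,r3:Add1,r4:6,r5:1
c8: stall | r0:7,r1:8,r2:Mul2,r3:Add1,r4:6,r5:1
c9: CDB Mul1=64; issue MUL r1<-Mul1 | r0:7,r1:Mul1,r2:Mul2,r3:Add1,r4:6,r5:1
c10: issue SUB r0<-Add2 | r0:Add2,r1:Mul1,r2:Mul2,r3:Add1,r4:6,r5:1
c11: - | r0:Add2,r1:Mul1,r2:Mul2,r3:Add1,r4:6,r5:1
c12: - | r0:Add2,r1:Mul1,r2:Mul2,r3:Add1,r4:6,r5:1
c13: - | r0:Add2,r1:Mul1,r2:Mul2,r3:Add1,r4:6,r5:1
c14: CDB Mul1=48 | r0:Add2,r1:48,r2:Mul2,r3:Add1,r4:6,r5:1
c15: CDB Mul2=128 | r0:Add2,r1:48,r2:128,r3:Add1,r4:6,r5:1
c16: - | r0:Add2,r1:48,r2:128,r3:Add1,r4:6,r5:1
c17: - | r0:Add2,r1:48,r2:128,r3:Add1,r4:6,r5:1
c18: CDB Add1=129 | r0:Add2,r1:48,r2:128,r3:129,r4:6,r5:1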